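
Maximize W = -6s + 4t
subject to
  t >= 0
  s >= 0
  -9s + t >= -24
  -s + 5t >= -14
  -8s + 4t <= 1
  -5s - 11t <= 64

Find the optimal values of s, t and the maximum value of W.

s = 97/28, t = 201/28, maximum W = 111/14

Feasible corners and W = -6s + 4t:
  (0, 0) → W = 0
  (8/3, 0) → W = -16
  (0, 1/4) → W = 1
  (97/28, 201/28) → W = 111/14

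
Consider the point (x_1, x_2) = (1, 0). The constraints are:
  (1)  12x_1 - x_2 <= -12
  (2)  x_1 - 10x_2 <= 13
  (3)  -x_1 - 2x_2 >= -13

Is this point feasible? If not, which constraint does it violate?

Constraint (1): 12x_1 - x_2 = 12, which is not ≤ -12. All other constraints are satisfied.

not feasible — violates (1)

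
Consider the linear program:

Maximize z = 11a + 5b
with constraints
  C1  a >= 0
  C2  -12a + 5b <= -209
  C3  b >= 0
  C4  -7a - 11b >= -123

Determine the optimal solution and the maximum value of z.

a = 123/7, b = 0, maximum z = 1353/7

Feasible corners and z = 11a + 5b:
  (209/12, 0) → z = 2299/12
  (2914/167, 13/167) → z = 32119/167
  (123/7, 0) → z = 1353/7

At the optimal vertex, b = 0 and -7a - 11b = -123.
Solving simultaneously gives a = 123/7, b = 0.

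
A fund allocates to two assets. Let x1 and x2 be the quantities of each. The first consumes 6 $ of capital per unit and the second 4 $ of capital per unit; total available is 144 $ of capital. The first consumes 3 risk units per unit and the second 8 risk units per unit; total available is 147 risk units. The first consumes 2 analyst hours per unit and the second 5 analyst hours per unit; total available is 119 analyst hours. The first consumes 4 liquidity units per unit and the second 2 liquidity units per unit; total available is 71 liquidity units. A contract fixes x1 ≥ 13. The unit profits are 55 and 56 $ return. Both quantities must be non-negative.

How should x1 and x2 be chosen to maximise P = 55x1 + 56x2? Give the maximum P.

x1 = 13, x2 = 19/2, maximum P = 1247

Feasible corners and P = 55x1 + 56x2:
  (71/4, 0) → P = 3905/4
  (13, 0) → P = 715
  (13, 19/2) → P = 1247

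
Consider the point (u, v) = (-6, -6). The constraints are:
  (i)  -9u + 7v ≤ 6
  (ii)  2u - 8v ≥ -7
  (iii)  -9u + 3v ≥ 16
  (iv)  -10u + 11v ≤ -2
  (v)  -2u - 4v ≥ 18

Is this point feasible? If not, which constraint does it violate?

not feasible — violates (i)

Constraint (i): -9u + 7v = 12, which is not ≤ 6. All other constraints are satisfied.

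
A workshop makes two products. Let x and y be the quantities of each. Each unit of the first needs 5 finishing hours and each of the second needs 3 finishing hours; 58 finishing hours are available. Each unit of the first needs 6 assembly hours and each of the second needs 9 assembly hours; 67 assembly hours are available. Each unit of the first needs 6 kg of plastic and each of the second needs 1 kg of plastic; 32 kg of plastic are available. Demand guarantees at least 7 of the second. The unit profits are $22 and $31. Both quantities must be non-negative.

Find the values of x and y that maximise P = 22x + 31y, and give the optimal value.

x = 2/3, y = 7, maximum P = 695/3

Extreme points and P = 22x + 31y:
  (0, 67/9) → P = 2077/9
  (0, 7) → P = 217
  (2/3, 7) → P = 695/3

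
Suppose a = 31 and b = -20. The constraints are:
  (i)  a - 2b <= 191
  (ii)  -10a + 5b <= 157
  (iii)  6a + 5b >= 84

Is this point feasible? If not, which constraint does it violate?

(i): 71 ≤ 191 ✓
(ii): -410 ≤ 157 ✓
(iii): 86 ≥ 84 ✓

feasible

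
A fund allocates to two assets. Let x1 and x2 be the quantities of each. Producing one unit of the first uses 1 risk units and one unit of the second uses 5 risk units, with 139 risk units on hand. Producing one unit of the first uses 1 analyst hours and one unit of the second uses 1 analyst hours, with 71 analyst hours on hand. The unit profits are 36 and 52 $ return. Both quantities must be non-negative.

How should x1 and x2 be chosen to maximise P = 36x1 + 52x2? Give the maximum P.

x1 = 54, x2 = 17, maximum P = 2828

Vertices and P = 36x1 + 52x2:
  (0, 0) → P = 0
  (0, 139/5) → P = 7228/5
  (71, 0) → P = 2556
  (54, 17) → P = 2828

The binding constraints are x1 + 5x2 = 139 and x1 + x2 = 71.
Solving simultaneously gives x1 = 54, x2 = 17.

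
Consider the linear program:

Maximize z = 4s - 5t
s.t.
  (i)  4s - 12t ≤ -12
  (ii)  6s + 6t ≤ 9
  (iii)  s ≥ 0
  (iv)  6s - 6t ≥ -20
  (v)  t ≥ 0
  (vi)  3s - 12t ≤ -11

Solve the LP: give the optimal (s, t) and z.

s = 3/8, t = 9/8, maximum z = -33/8

Feasible corners and z = 4s - 5t:
  (3/8, 9/8) → z = -33/8
  (0, 1) → z = -5
  (0, 3/2) → z = -15/2

The binding constraints are 4s - 12t = -12 and 6s + 6t = 9.
Solving simultaneously gives s = 3/8, t = 9/8.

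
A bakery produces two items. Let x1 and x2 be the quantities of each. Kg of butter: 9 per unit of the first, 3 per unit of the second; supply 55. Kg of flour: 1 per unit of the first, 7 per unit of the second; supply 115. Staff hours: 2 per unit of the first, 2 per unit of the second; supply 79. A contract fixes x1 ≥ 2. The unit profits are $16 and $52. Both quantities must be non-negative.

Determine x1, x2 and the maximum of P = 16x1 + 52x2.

Corner points and P = 16x1 + 52x2:
  (55/9, 0) → P = 880/9
  (2, 0) → P = 32
  (2, 37/3) → P = 2020/3

x1 = 2, x2 = 37/3, maximum P = 2020/3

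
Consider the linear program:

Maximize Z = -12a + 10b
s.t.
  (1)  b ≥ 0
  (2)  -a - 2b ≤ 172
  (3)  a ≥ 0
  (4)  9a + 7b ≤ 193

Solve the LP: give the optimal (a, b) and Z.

a = 0, b = 193/7, maximum Z = 1930/7

Corner points and Z = -12a + 10b:
  (0, 0) → Z = 0
  (193/9, 0) → Z = -772/3
  (0, 193/7) → Z = 1930/7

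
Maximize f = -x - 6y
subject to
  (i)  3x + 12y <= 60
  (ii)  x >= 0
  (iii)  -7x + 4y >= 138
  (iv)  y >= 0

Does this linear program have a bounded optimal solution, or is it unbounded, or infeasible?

The boundaries 3x + 12y = 60 and x = 0 meet at (0, 5), but that point violates -7x + 4y ≥ 138. Every candidate vertex is excluded by some other constraint, so the feasible region is empty.

infeasible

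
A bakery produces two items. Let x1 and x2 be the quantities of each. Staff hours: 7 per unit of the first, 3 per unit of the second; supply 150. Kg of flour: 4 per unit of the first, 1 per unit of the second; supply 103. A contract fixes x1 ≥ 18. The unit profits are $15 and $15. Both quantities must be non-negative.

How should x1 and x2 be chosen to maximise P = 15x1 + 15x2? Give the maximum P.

x1 = 18, x2 = 8, maximum P = 390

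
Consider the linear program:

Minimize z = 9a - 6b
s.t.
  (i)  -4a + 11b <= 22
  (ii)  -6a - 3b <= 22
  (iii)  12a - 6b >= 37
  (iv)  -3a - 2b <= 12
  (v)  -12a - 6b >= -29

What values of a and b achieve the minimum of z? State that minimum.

Feasible corners and z = 9a - 6b:
  (1/21, -85/14) → z = 258/7
  (11/4, -2/3) → z = 115/4
  (65/3, -77/2) → z = 426

At the optimal vertex, 12a - 6b = 37 and -12a - 6b = -29.
Solving simultaneously gives a = 11/4, b = -2/3.

a = 11/4, b = -2/3, minimum z = 115/4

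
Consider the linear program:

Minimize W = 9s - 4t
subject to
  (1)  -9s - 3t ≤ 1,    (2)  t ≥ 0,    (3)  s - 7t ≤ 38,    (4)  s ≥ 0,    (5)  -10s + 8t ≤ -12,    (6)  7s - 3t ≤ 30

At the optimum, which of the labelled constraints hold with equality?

Extreme points and W = 9s - 4t:
  (6/5, 0) → W = 54/5
  (30/7, 0) → W = 270/7
  (102/13, 108/13) → W = 486/13

The minimum is at (6/5, 0). Substituting into each constraint, equality holds for (2) and (5); the remaining constraints have slack.

(2) and (5)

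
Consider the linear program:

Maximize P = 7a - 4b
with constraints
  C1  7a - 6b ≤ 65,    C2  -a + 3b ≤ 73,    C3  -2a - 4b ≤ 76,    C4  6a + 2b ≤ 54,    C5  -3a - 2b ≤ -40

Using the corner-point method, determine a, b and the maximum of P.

a = 14/3, b = 13, maximum P = -58/3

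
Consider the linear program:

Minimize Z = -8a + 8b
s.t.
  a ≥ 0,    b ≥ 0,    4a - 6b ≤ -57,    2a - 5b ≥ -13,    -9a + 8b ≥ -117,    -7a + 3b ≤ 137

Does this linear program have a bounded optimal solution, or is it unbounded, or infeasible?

infeasible

The boundaries a = 0 and b = 0 meet at (0, 0), but that point violates 4a - 6b ≤ -57. Every candidate vertex is excluded by some other constraint, so the feasible region is empty.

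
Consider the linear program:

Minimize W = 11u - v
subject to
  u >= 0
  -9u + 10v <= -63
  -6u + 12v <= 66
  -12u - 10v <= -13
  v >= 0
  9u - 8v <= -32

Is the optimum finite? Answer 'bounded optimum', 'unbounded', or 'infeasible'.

The boundaries u = 0 and -6u + 12v = 66 meet at (0, 11/2), but that point violates -9u + 10v ≤ -63. Every candidate vertex is excluded by some other constraint, so the feasible region is empty.

infeasible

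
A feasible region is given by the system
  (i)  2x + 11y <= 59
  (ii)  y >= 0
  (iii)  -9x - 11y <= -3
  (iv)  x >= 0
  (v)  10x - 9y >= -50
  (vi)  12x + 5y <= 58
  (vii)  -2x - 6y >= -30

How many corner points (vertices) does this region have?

Intersecting each pair of boundary lines and keeping only the points that satisfy every inequality leaves:
  (1/3, 0)
  (29/6, 0)
  (0, 3/11)
  (0, 5)
  (99/31, 122/31)

5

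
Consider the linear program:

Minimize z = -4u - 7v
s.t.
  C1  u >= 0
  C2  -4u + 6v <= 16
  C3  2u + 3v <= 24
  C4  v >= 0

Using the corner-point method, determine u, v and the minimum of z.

u = 4, v = 16/3, minimum z = -160/3

Vertices and z = -4u - 7v:
  (0, 8/3) → z = -56/3
  (0, 0) → z = 0
  (4, 16/3) → z = -160/3
  (12, 0) → z = -48

At the optimal vertex, -4u + 6v = 16 and 2u + 3v = 24.
Solving simultaneously gives u = 4, v = 16/3.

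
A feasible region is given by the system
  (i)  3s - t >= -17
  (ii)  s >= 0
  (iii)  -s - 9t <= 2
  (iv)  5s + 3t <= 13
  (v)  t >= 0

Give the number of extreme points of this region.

The feasible vertices (each the meet of two boundaries and inside every other half-plane) are:
  (0, 13/3)
  (0, 0)
  (13/5, 0)

3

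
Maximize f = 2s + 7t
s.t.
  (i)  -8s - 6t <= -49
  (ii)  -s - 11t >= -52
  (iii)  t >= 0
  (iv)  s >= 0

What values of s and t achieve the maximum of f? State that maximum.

s = 52, t = 0, maximum f = 104

Vertices and f = 2s + 7t:
  (227/82, 367/82) → f = 3023/82
  (49/8, 0) → f = 49/4
  (52, 0) → f = 104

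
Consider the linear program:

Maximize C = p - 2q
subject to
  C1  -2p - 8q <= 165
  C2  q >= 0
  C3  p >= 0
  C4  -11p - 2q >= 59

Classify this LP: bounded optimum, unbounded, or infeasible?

infeasible

The boundaries -2p - 8q = 165 and q = 0 meet at (-165/2, 0), but that point violates p ≥ 0. Every candidate vertex is excluded by some other constraint, so the feasible region is empty.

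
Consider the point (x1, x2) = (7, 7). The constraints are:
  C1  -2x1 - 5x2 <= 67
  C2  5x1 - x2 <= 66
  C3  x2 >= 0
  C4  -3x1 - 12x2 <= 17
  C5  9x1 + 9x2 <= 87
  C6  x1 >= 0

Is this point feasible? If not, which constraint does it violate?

not feasible — violates C5

Constraint C5: 9x1 + 9x2 = 126, which is not ≤ 87. All other constraints are satisfied.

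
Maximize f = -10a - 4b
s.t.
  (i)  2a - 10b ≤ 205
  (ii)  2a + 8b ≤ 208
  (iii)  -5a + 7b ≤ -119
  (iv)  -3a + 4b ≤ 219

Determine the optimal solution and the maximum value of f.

Feasible corners and f = -10a - 4b:
  (310/3, 1/6) → f = -1034
  (-245/36, -787/36) → f = 311/2
  (1204/27, 401/27) → f = -1516/3

The optimum lies where 2a - 10b = 205 and -5a + 7b = -119.
Solving simultaneously gives a = -245/36, b = -787/36.

a = -245/36, b = -787/36, maximum f = 311/2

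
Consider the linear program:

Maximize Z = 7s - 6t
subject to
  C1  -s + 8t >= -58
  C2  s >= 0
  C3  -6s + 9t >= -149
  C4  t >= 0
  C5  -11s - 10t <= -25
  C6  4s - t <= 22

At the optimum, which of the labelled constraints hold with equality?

Vertices and Z = 7s - 6t:
  (0, 5/2) → Z = -15
  (25/11, 0) → Z = 175/11
  (11/2, 0) → Z = 77/2
The feasible region is unbounded (it extends along (0, 1), (1, 4)), but Z strictly decreases along every unbounded feasible direction, so there is no improving ray and the maximum is attained at a vertex.

The maximum is at (11/2, 0). Substituting into each constraint, equality holds for C4 and C6; the remaining constraints have slack.

C4 and C6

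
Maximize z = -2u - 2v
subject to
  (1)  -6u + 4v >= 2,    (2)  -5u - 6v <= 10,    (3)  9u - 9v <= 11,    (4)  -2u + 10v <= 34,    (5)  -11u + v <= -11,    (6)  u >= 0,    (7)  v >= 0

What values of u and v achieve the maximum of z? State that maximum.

u = 23/19, v = 44/19, maximum z = -134/19

Vertices and z = -2u - 2v:
  (29/13, 50/13) → z = -158/13
  (23/19, 44/19) → z = -134/19
  (4/3, 11/3) → z = -10

The binding constraints are -6u + 4v = 2 and -11u + v = -11.
Solving simultaneously gives u = 23/19, v = 44/19.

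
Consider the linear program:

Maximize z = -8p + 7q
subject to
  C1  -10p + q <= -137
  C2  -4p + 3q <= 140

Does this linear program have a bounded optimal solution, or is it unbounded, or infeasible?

unbounded

From the feasible point (551/26, 974/13), moving in the direction (3, 4) keeps every constraint satisfied while z increases without bound.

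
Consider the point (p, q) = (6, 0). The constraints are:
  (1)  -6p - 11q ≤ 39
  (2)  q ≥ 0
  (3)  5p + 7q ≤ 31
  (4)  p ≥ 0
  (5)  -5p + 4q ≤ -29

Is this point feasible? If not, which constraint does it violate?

feasible

(1): -36 ≤ 39 ✓
(2): 0 ≥ 0 ✓
(3): 30 ≤ 31 ✓
(4): 6 ≥ 0 ✓
(5): -30 ≤ -29 ✓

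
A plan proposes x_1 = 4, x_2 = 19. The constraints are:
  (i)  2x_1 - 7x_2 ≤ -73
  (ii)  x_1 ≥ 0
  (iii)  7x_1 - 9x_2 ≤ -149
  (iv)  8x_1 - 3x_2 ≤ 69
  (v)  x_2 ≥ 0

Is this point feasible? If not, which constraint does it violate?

Constraint (iii): 7x_1 - 9x_2 = -143, which is not ≤ -149. All other constraints are satisfied.

not feasible — violates (iii)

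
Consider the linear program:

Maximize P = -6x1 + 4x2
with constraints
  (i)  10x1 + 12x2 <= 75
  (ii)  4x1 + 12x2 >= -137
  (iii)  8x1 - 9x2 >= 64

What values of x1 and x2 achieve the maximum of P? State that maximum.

x1 = -155/44, x2 = -338/33, maximum P = -119/6

Extreme points and P = -6x1 + 4x2:
  (106/3, -835/36) → P = -2743/9
  (481/62, -20/93) → P = -4409/93
  (-155/44, -338/33) → P = -119/6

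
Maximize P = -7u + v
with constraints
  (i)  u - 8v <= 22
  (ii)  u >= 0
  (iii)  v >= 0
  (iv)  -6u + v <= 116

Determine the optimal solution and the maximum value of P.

Feasible corners and P = -7u + v:
  (22, 0) → P = -154
  (0, 0) → P = 0
  (0, 116) → P = 116
The feasible region is unbounded (it extends along (8, 1), (1, 6)), but P strictly decreases along every unbounded feasible direction, so there is no improving ray and the maximum is attained at a vertex.

u = 0, v = 116, maximum P = 116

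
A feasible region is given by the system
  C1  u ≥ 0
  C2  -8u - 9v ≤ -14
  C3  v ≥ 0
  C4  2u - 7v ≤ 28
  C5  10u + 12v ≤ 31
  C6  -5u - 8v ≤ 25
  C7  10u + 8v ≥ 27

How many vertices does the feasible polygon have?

3

Of the 21 pairwise boundary intersections, those satisfying every inequality are:
  (31/10, 0)
  (27/10, 0)
  (19/10, 1)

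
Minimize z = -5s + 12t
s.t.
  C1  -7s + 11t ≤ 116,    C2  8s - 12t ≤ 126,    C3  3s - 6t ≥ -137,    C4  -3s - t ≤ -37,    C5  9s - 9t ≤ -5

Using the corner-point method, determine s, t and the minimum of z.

s = 82/9, t = 29/3, minimum z = 634/9

Vertices and z = -5s + 12t:
  (291/40, 607/40) → z = 5829/40
  (989/36, 1009/36) → z = 7163/36
  (82/9, 29/3) → z = 634/9

At the optimal vertex, -3s - t = -37 and 9s - 9t = -5.
Solving simultaneously gives s = 82/9, t = 29/3.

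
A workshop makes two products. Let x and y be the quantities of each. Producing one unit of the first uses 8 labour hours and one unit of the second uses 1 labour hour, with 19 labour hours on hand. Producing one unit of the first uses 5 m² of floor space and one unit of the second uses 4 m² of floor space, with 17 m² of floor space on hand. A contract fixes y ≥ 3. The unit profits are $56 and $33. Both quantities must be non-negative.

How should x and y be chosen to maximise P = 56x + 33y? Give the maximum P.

x = 1, y = 3, maximum P = 155

The binding constraints are 5x + 4y = 17 and y = 3.
Solving simultaneously gives x = 1, y = 3.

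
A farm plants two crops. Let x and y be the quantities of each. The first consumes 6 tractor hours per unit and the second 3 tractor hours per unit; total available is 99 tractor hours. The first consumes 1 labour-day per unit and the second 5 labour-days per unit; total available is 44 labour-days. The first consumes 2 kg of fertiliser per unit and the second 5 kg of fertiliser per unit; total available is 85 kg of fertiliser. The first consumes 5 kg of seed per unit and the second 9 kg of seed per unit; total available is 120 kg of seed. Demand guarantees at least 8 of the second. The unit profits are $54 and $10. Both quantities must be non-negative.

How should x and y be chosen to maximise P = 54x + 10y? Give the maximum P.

Feasible corners and P = 54x + 10y:
  (0, 44/5) → P = 88
  (0, 8) → P = 80
  (4, 8) → P = 296

The binding constraints are x + 5y = 44 and y = 8.
Solving simultaneously gives x = 4, y = 8.

x = 4, y = 8, maximum P = 296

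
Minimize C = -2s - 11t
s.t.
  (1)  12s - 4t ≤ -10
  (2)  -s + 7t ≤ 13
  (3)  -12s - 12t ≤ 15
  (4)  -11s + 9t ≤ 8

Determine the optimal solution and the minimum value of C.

Extreme points and C = -2s - 11t:
  (-15/16, -5/16) → C = 85/16
  (-29/32, -7/32) → C = 135/32
  (-77/80, -23/80) → C = 407/80

The binding constraints are 12s - 4t = -10 and -11s + 9t = 8.
Solving simultaneously gives s = -29/32, t = -7/32.

s = -29/32, t = -7/32, minimum C = 135/32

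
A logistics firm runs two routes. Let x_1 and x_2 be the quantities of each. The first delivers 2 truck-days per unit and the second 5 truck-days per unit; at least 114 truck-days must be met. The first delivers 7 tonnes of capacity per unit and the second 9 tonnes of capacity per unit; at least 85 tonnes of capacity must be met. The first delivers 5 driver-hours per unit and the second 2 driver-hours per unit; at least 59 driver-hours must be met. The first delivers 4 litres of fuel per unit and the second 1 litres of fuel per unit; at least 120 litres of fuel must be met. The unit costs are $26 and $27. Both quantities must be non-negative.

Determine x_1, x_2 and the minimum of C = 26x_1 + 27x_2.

x_1 = 27, x_2 = 12, minimum C = 1026

Corner points and C = 26x_1 + 27x_2:
  (0, 120) → C = 3240
  (57, 0) → C = 1482
  (27, 12) → C = 1026
The feasible region is unbounded (it extends along (0, 1), (1, 0)), but C strictly increases along every unbounded feasible direction, so there is no improving ray and the minimum is attained at a vertex.

The optimum lies where 2x_1 + 5x_2 = 114 and 4x_1 + x_2 = 120.
Solving simultaneously gives x_1 = 27, x_2 = 12.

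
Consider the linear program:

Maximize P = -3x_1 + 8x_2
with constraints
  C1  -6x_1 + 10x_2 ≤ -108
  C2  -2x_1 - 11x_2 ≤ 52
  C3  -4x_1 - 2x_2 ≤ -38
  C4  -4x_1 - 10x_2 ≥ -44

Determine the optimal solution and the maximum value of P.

Feasible corners and P = -3x_1 + 8x_2:
  (149/13, -51/13) → P = -855/13
  (76/5, -42/25) → P = -1476/25
  (261/20, -71/10) → P = -1919/20
  (251/6, -37/3) → P = -1345/6

The binding constraints are -6x_1 + 10x_2 = -108 and -4x_1 - 10x_2 = -44.
Solving simultaneously gives x_1 = 76/5, x_2 = -42/25.

x_1 = 76/5, x_2 = -42/25, maximum P = -1476/25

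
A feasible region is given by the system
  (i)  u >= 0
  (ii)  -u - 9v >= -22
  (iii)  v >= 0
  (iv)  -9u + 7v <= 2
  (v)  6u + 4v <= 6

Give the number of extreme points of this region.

Pairwise boundary intersections that survive every other constraint:
  (0, 0)
  (0, 2/7)
  (1, 0)
  (17/39, 11/13)

4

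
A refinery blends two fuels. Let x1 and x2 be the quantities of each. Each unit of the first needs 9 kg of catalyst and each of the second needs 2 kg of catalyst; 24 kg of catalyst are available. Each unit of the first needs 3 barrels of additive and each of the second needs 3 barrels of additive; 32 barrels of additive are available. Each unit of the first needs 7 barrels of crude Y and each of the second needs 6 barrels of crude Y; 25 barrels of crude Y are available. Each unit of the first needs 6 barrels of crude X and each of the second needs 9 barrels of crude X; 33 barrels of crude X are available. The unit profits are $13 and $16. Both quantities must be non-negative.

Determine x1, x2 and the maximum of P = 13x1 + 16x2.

Extreme points and P = 13x1 + 16x2:
  (0, 0) → P = 0
  (0, 11/3) → P = 176/3
  (8/3, 0) → P = 104/3
  (47/20, 57/40) → P = 1067/20
  (1, 3) → P = 61

The binding constraints are 7x1 + 6x2 = 25 and 6x1 + 9x2 = 33.
Solving simultaneously gives x1 = 1, x2 = 3.

x1 = 1, x2 = 3, maximum P = 61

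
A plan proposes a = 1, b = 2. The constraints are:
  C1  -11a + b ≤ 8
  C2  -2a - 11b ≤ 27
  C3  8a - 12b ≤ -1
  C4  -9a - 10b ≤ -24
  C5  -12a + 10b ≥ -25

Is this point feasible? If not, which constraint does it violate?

feasible

C1: -9 ≤ 8 ✓
C2: -24 ≤ 27 ✓
C3: -16 ≤ -1 ✓
C4: -29 ≤ -24 ✓
C5: 8 ≥ -25 ✓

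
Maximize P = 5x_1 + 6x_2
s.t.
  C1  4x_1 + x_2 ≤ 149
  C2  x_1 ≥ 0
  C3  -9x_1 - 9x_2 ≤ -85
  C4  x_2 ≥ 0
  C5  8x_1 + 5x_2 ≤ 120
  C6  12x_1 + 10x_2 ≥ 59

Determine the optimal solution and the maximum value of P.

Feasible corners and P = 5x_1 + 6x_2:
  (0, 85/9) → P = 170/3
  (0, 24) → P = 144
  (85/9, 0) → P = 425/9
  (15, 0) → P = 75

The binding constraints are x_1 = 0 and 8x_1 + 5x_2 = 120.
Solving simultaneously gives x_1 = 0, x_2 = 24.

x_1 = 0, x_2 = 24, maximum P = 144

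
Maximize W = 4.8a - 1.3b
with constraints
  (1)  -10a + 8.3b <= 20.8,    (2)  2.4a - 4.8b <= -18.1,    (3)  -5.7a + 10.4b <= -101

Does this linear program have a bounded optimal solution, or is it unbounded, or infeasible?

unbounded

From the feasible point (8413/30, 143.9875), moving in the direction (4.8, 2.4) keeps every constraint satisfied while W increases without bound.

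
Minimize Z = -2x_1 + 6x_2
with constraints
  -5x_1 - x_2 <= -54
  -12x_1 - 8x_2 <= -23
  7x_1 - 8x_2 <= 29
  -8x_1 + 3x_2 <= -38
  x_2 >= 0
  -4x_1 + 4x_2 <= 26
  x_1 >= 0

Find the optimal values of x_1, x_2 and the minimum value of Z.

x_1 = 461/47, x_2 = 233/47, minimum Z = 476/47

Vertices and Z = -2x_1 + 6x_2:
  (461/47, 233/47) → Z = 476/47
  (200/23, 242/23) → Z = 1052/23
  (23/2, 18) → Z = 85
The feasible region is unbounded (it extends along (1, 1), (8, 7)), but Z strictly increases along every unbounded feasible direction, so there is no improving ray and the minimum is attained at a vertex.

The binding constraints are -5x_1 - x_2 = -54 and 7x_1 - 8x_2 = 29.
Solving simultaneously gives x_1 = 461/47, x_2 = 233/47.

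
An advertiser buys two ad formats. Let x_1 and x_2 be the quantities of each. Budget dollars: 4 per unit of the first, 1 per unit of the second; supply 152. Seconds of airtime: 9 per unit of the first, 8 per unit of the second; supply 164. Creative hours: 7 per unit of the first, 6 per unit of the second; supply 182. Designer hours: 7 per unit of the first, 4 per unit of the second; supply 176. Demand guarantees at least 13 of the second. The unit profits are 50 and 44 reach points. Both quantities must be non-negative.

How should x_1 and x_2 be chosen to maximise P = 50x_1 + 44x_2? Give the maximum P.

At the optimal vertex, 9x_1 + 8x_2 = 164 and x_2 = 13.
Solving simultaneously gives x_1 = 20/3, x_2 = 13.

x_1 = 20/3, x_2 = 13, maximum P = 2716/3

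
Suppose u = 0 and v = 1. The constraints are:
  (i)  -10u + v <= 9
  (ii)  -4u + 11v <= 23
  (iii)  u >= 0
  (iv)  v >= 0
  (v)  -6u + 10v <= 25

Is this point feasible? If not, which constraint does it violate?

(i): 1 ≤ 9 ✓
(ii): 11 ≤ 23 ✓
(iii): 0 ≥ 0 ✓
(iv): 1 ≥ 0 ✓
(v): 10 ≤ 25 ✓

feasible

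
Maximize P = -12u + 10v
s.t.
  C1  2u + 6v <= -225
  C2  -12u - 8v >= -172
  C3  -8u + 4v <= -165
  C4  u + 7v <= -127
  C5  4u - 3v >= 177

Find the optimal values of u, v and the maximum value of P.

The feasible region is unbounded (it extends along (2, -3), (-1, -2)), but P strictly decreases along every unbounded feasible direction, so there is no improving ray and the maximum is attained at a vertex.

u = 129/10, v = -209/5, maximum P = -2864/5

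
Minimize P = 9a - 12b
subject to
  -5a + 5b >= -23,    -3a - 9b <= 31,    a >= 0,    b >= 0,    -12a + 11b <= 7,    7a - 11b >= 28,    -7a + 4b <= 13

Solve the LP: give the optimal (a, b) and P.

Extreme points and P = 9a - 12b:
  (23/5, 0) → P = 207/5
  (113/20, 21/20) → P = 153/4
  (4, 0) → P = 36

The binding constraints are b = 0 and 7a - 11b = 28.
Solving simultaneously gives a = 4, b = 0.

a = 4, b = 0, minimum P = 36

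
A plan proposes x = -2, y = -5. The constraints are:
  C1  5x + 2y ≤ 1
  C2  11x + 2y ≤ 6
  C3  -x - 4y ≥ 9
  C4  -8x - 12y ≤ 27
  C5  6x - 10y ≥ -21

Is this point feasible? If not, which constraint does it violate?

not feasible — violates C4

Constraint C4: -8x - 12y = 76, which is not ≤ 27. All other constraints are satisfied.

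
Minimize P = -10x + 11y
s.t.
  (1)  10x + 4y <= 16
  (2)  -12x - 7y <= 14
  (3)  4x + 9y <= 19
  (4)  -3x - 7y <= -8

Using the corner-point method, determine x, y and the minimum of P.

Vertices and P = -10x + 11y:
  (34/37, 63/37) → P = 353/37
  (40/29, 16/29) → P = -224/29
  (-259/80, 71/20) → P = 2857/40
  (-22/9, 46/21) → P = 3058/63

At the optimal vertex, 10x + 4y = 16 and -3x - 7y = -8.
Solving simultaneously gives x = 40/29, y = 16/29.

x = 40/29, y = 16/29, minimum P = -224/29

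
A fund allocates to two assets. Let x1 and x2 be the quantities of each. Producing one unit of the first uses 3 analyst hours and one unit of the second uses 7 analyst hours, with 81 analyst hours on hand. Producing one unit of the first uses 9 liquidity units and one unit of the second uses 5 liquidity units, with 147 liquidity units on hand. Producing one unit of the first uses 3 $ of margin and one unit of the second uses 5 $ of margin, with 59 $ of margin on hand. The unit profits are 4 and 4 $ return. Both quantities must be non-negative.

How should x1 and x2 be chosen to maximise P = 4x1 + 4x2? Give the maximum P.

Feasible corners and P = 4x1 + 4x2:
  (0, 0) → P = 0
  (0, 81/7) → P = 324/7
  (49/3, 0) → P = 196/3
  (4/3, 11) → P = 148/3
  (44/3, 3) → P = 212/3

x1 = 44/3, x2 = 3, maximum P = 212/3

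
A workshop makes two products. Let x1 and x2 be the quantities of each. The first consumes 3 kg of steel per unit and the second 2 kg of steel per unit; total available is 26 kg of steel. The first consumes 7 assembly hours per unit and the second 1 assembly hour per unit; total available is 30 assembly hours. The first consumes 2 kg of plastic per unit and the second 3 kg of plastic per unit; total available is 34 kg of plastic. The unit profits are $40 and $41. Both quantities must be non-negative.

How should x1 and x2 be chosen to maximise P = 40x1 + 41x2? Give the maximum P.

x1 = 2, x2 = 10, maximum P = 490

Vertices and P = 40x1 + 41x2:
  (0, 0) → P = 0
  (0, 34/3) → P = 1394/3
  (30/7, 0) → P = 1200/7
  (34/11, 92/11) → P = 5132/11
  (2, 10) → P = 490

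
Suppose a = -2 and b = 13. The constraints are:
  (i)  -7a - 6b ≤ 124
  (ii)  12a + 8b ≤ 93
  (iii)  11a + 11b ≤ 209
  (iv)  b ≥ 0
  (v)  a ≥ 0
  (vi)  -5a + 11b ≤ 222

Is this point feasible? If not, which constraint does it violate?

Constraint (v): a = -2, which is not ≥ 0. All other constraints are satisfied.

not feasible — violates (v)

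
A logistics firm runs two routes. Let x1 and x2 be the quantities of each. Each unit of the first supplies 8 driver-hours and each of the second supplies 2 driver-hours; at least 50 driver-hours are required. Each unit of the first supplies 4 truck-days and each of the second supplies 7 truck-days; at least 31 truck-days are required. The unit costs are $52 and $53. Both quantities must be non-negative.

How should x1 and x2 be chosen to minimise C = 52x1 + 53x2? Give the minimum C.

x1 = 6, x2 = 1, minimum C = 365

Feasible corners and C = 52x1 + 53x2:
  (0, 25) → C = 1325
  (31/4, 0) → C = 403
  (6, 1) → C = 365
The feasible region is unbounded (it extends along (0, 1), (1, 0)), but C strictly increases along every unbounded feasible direction, so there is no improving ray and the minimum is attained at a vertex.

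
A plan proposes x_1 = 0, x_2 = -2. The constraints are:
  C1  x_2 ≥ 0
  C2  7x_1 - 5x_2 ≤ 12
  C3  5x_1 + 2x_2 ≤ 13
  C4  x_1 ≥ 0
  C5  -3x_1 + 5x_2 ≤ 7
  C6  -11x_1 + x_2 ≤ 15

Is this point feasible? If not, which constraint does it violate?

Constraint C1: x_2 = -2, which is not ≥ 0. All other constraints are satisfied.

not feasible — violates C1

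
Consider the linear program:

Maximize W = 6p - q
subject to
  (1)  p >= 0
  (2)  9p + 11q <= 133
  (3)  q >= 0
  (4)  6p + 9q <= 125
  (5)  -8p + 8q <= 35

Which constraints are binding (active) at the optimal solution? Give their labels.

Corner points and W = 6p - q:
  (0, 0) → W = 0
  (0, 35/8) → W = -35/8
  (133/9, 0) → W = 266/3
  (679/160, 1379/160) → W = 539/32

The maximum is at (133/9, 0). Substituting into each constraint, equality holds for (2) and (3); the remaining constraints have slack.

(2) and (3)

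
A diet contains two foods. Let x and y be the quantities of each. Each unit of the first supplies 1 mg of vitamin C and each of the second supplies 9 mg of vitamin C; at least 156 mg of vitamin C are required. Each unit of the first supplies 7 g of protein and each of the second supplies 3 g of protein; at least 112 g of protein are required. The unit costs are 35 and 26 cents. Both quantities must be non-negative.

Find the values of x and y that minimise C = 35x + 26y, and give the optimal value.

Extreme points and C = 35x + 26y:
  (0, 112/3) → C = 2912/3
  (156, 0) → C = 5460
  (9, 49/3) → C = 2219/3
The feasible region is unbounded (it extends along (0, 1), (1, 0)), but C strictly increases along every unbounded feasible direction, so there is no improving ray and the minimum is attained at a vertex.

The optimum lies where x + 9y = 156 and 7x + 3y = 112.
Solving simultaneously gives x = 9, y = 49/3.

x = 9, y = 49/3, minimum C = 2219/3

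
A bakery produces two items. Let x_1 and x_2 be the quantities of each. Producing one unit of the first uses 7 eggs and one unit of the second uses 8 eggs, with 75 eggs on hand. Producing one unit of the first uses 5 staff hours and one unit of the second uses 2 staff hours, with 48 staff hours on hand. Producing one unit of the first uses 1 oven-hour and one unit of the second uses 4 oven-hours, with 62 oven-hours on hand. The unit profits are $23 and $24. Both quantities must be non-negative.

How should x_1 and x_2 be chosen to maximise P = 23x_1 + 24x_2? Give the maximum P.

x_1 = 9, x_2 = 3/2, maximum P = 243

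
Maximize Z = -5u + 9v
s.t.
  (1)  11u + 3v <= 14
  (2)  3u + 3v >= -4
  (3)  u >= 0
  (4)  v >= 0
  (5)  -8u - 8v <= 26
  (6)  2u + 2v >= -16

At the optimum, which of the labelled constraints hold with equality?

Extreme points and Z = -5u + 9v:
  (0, 14/3) → Z = 42
  (14/11, 0) → Z = -70/11
  (0, 0) → Z = 0

The maximum is at (0, 14/3). Substituting into each constraint, equality holds for (1) and (3); the remaining constraints have slack.

(1) and (3)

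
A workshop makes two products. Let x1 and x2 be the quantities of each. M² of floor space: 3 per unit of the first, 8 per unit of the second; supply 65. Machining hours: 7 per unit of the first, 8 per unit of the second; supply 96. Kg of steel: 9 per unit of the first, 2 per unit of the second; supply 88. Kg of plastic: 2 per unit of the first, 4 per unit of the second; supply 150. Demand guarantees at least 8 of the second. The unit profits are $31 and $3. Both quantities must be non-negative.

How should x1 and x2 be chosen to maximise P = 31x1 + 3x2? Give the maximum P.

x1 = 1/3, x2 = 8, maximum P = 103/3

Corner points and P = 31x1 + 3x2:
  (0, 65/8) → P = 195/8
  (0, 8) → P = 24
  (1/3, 8) → P = 103/3

The optimum lies where 3x1 + 8x2 = 65 and x2 = 8.
Solving simultaneously gives x1 = 1/3, x2 = 8.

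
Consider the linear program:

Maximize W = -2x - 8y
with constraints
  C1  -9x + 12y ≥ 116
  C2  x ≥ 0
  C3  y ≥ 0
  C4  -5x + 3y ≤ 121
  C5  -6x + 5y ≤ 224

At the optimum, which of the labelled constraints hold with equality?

C1 and C2

Feasible corners and W = -2x - 8y:
  (0, 29/3) → W = -232/3
  (0, 121/3) → W = -968/3
  (67/7, 394/7) → W = -3286/7
The feasible region is unbounded (it extends along (4, 3), (5, 6)), but W strictly decreases along every unbounded feasible direction, so there is no improving ray and the maximum is attained at a vertex.

The maximum is at (0, 29/3). Substituting into each constraint, equality holds for C1 and C2; the remaining constraints have slack.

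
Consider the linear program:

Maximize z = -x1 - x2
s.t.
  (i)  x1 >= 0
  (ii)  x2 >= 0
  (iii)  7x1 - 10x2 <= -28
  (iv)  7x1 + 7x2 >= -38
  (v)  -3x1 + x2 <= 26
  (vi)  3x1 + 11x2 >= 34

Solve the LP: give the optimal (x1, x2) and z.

Corner points and z = -x1 - x2:
  (0, 26) → z = -26
  (0, 34/11) → z = -34/11
  (32/107, 322/107) → z = -354/107
The feasible region is unbounded (it extends along (1, 3), (10, 7)), but z strictly decreases along every unbounded feasible direction, so there is no improving ray and the maximum is attained at a vertex.

x1 = 0, x2 = 34/11, maximum z = -34/11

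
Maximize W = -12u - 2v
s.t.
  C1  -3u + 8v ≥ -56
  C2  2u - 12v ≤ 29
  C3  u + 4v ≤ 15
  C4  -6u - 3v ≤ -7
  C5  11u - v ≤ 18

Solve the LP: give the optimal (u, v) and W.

At the optimal vertex, u + 4v = 15 and -6u - 3v = -7.
Solving simultaneously gives u = -17/21, v = 83/21.

u = -17/21, v = 83/21, maximum W = 38/21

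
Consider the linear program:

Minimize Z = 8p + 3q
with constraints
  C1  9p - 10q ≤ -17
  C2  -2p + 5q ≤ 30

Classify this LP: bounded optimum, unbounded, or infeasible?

unbounded

From the feasible point (43/5, 236/25), moving in the direction (-10, -9) keeps every constraint satisfied while Z decreases without bound.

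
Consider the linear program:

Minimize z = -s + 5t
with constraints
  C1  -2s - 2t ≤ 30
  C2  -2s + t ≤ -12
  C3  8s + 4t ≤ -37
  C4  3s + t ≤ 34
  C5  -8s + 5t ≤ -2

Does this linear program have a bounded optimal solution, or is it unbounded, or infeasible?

bounded optimum

Corner points and z = -s + 5t:
  (-1, -14) → z = -69
  (23/4, -83/4) → z = -219/2
  (11/16, -85/8) → z = -861/16
The feasible region has finitely many vertices and no improving ray; the minimum is -219/2 at (23/4, -83/4).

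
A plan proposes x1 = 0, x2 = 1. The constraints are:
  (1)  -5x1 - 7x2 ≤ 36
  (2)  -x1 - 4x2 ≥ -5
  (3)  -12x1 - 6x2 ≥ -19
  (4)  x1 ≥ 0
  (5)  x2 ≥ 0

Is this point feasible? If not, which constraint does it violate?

(1): -7 ≤ 36 ✓
(2): -4 ≥ -5 ✓
(3): -6 ≥ -19 ✓
(4): 0 ≥ 0 ✓
(5): 1 ≥ 0 ✓

feasible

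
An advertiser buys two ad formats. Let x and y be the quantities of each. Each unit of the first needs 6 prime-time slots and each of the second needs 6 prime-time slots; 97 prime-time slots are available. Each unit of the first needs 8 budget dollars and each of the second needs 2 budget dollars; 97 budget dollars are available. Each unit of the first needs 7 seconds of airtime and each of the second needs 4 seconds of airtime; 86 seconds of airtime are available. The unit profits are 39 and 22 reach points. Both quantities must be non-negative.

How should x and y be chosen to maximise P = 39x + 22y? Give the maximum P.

At the optimal vertex, 8x + 2y = 97 and 7x + 4y = 86.
Solving simultaneously gives x = 12, y = 1/2.

x = 12, y = 1/2, maximum P = 479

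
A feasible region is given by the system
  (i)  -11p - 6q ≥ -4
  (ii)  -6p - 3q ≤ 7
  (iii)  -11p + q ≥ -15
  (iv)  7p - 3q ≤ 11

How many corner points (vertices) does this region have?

3

Of the 6 pairwise boundary intersections, those satisfying every inequality are:
  (-18, 101/3)
  (26/25, -31/25)
  (4/13, -115/39)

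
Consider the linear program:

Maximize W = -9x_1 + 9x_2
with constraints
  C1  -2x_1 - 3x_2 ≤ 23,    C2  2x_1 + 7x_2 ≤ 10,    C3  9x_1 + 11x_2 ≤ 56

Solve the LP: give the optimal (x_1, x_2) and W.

The binding constraints are -2x_1 - 3x_2 = 23 and 2x_1 + 7x_2 = 10.
Solving simultaneously gives x_1 = -191/8, x_2 = 33/4.

x_1 = -191/8, x_2 = 33/4, maximum W = 2313/8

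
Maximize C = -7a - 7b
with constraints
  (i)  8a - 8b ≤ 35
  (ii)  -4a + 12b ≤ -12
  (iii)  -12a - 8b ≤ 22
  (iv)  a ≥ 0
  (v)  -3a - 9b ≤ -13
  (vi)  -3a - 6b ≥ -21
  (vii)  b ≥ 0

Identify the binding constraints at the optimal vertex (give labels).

(ii) and (v)

Extreme points and C = -7a - 7b:
  (81/16, 11/16) → C = -161/4
  (35/8, 0) → C = -245/8
  (11/3, 2/9) → C = -245/9
  (13/3, 0) → C = -91/3

The maximum is at (11/3, 2/9). Substituting into each constraint, equality holds for (ii) and (v); the remaining constraints have slack.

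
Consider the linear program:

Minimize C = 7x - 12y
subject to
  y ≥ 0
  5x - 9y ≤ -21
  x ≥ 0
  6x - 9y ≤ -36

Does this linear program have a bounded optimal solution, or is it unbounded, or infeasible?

unbounded

From the feasible point (0, 4), moving in the direction (0, 1) keeps every constraint satisfied while C decreases without bound.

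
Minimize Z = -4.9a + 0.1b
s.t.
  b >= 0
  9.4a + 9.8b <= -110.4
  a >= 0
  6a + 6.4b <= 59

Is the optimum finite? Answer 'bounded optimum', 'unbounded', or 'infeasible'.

infeasible

The boundaries b = 0 and 9.4a + 9.8b = -110.4 meet at (-552/47, 0), but that point violates a ≥ 0. Every candidate vertex is excluded by some other constraint, so the feasible region is empty.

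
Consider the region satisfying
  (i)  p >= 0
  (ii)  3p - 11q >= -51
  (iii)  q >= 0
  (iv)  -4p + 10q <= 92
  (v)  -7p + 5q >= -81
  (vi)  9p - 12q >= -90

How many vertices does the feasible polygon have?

4

Intersecting each pair of boundary lines and keeping only the points that satisfy every inequality leaves:
  (0, 51/11)
  (0, 0)
  (573/31, 300/31)
  (81/7, 0)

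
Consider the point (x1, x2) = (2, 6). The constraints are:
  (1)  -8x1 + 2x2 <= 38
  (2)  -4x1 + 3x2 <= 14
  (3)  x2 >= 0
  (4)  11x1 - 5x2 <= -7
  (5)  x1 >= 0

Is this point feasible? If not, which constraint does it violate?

(1): -4 ≤ 38 ✓
(2): 10 ≤ 14 ✓
(3): 6 ≥ 0 ✓
(4): -8 ≤ -7 ✓
(5): 2 ≥ 0 ✓

feasible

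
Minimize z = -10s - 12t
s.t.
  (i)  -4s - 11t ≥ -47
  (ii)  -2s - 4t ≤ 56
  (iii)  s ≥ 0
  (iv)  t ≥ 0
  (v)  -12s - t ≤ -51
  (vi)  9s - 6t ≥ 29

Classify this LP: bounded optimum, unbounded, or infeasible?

bounded optimum

Extreme points and z = -10s - 12t:
  (47/4, 0) → z = -235/2
  (601/123, 307/123) → z = -9694/123
  (17/4, 0) → z = -85/2
  (335/81, 37/27) → z = -4682/81
The feasible region has finitely many vertices and no improving ray; the minimum is -235/2 at (47/4, 0).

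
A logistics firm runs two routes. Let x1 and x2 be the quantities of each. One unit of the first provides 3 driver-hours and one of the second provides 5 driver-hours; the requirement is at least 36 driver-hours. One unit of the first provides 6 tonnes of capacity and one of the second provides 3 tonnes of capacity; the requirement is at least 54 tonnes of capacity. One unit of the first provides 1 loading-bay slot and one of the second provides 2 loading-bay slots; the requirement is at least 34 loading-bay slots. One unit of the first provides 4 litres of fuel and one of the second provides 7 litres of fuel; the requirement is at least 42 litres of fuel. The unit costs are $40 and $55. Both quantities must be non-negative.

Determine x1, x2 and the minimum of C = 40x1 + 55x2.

Corner points and C = 40x1 + 55x2:
  (0, 18) → C = 990
  (34, 0) → C = 1360
  (2/3, 50/3) → C = 2830/3
The feasible region is unbounded (it extends along (0, 1), (1, 0)), but C strictly increases along every unbounded feasible direction, so there is no improving ray and the minimum is attained at a vertex.

The optimum lies where 6x1 + 3x2 = 54 and x1 + 2x2 = 34.
Solving simultaneously gives x1 = 2/3, x2 = 50/3.

x1 = 2/3, x2 = 50/3, minimum C = 2830/3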